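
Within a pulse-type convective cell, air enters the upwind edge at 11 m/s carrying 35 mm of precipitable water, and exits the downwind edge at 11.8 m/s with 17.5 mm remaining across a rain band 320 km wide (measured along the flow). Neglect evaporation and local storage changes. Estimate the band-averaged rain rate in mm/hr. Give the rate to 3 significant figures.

Column moisture flux per unit crosswind length is F = V × PW.
Inflow: F_in = 11 × 35 = 385 mm·m/s
Outflow: F_out = 11.8 × 17.5 = 206.5 mm·m/s
Steady-state rate R = (F_in − F_out)/L = (385 − 206.5) / 320000 m = 5.578e-04 mm/s.
R = 5.578e-04 × 3600 = 2.01 mm/hr.

R ≈ 2.01 mm/hr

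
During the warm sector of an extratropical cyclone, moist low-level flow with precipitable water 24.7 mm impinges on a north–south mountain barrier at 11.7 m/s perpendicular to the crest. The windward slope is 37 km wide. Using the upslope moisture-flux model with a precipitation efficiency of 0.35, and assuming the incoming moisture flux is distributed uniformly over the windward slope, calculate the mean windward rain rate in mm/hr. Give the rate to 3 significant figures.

Incoming column moisture flux per unit ridge length: F = V × PW = 11.7 × 24.7 = 288.99 mm·m/s.
Spread over the 37 km slope with efficiency ε = 0.35: R = ε·F/W = 0.35 × 288.99 / 37000 m = 2.734e-03 mm/s.
R = 2.734e-03 × 3600 = 9.84 mm/hr.

R ≈ 9.84 mm/hr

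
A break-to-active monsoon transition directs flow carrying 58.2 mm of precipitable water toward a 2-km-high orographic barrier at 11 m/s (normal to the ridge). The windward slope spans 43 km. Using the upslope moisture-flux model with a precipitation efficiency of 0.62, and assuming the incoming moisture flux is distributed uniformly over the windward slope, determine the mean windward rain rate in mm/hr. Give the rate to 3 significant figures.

R ≈ 33.2 mm/hr

Incoming column moisture flux per unit ridge length: F = V × PW = 11 × 58.2 = 640.2 mm·m/s.
Spread over the 43 km slope with efficiency ε = 0.62: R = ε·F/W = 0.62 × 640.2 / 43000 m = 9.231e-03 mm/s.
R = 9.231e-03 × 3600 = 33.2 mm/hr.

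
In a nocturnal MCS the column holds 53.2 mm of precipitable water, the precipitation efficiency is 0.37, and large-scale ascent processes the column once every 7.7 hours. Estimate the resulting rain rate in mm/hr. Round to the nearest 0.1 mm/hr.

Each overturning extracts ε × PW = 0.37 × 53.2 = 19.684 mm.
Rate = ε·PW / τ = 19.684 / 7.7 h = 2.6 mm/hr.

R ≈ 2.6 mm/hr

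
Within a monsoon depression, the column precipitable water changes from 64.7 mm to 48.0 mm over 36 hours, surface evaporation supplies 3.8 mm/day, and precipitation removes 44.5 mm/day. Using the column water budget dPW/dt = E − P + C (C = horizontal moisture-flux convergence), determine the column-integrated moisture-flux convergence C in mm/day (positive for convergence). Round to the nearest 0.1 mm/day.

dPW/dt = (48.0 − 64.7) mm / (36/24 day) = -11.133 mm/day.
C = dPW/dt − E + P = (-11.133) − 3.8 + 44.5 = 29.6 mm/day.

C ≈ 29.6 mm/day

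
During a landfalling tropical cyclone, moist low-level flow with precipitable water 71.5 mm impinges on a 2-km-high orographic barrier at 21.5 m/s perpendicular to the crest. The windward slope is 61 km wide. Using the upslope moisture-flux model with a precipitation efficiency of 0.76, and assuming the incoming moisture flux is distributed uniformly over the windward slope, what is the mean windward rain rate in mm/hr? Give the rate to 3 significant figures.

Incoming column moisture flux per unit ridge length: F = V × PW = 21.5 × 71.5 = 1537.25 mm·m/s.
Spread over the 61 km slope with efficiency ε = 0.76: R = ε·F/W = 0.76 × 1537.25 / 61000 m = 1.915e-02 mm/s.
R = 1.915e-02 × 3600 = 68.9 mm/hr.

R ≈ 68.9 mm/hr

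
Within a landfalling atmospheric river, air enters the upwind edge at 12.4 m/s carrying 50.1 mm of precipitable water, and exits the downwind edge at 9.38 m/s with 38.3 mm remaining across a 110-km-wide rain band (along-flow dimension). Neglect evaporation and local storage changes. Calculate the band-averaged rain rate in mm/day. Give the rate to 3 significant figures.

R ≈ 206 mm/day

Column moisture flux per unit crosswind length is F = V × PW.
Inflow: F_in = 12.4 × 50.1 = 621.24 mm·m/s
Outflow: F_out = 9.38 × 38.3 = 359.254 mm·m/s
Steady-state rate R = (F_in − F_out)/L = (621.24 − 359.254) / 110000 m = 2.382e-03 mm/s.
R = 2.382e-03 × 3600 × 24 = 206 mm/day.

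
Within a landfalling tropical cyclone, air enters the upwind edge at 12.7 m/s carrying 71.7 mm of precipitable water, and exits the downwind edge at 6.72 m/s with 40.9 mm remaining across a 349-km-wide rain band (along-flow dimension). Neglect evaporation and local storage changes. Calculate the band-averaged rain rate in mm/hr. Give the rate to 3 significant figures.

R ≈ 6.56 mm/hr

Column moisture flux per unit crosswind length is F = V × PW.
Inflow: F_in = 12.7 × 71.7 = 910.59 mm·m/s
Outflow: F_out = 6.72 × 40.9 = 274.848 mm·m/s
Steady-state rate R = (F_in − F_out)/L = (910.59 − 274.848) / 349000 m = 1.822e-03 mm/s.
R = 1.822e-03 × 3600 = 6.56 mm/hr.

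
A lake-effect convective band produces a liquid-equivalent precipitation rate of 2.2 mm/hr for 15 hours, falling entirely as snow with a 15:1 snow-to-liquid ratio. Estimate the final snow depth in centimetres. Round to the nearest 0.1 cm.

snow depth ≈ 49.5 cm

Liquid-equivalent depth = 2.2 × 15 = 33 mm.
Snow depth = 33 mm × 15 = 495 mm = 49.5 cm.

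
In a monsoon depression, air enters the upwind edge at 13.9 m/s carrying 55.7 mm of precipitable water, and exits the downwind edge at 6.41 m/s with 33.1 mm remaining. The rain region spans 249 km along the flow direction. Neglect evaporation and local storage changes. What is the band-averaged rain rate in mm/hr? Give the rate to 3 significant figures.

R ≈ 8.13 mm/hr

Column moisture flux per unit crosswind length is F = V × PW.
Inflow: F_in = 13.9 × 55.7 = 774.23 mm·m/s
Outflow: F_out = 6.41 × 33.1 = 212.171 mm·m/s
Steady-state rate R = (F_in − F_out)/L = (774.23 − 212.171) / 249000 m = 2.257e-03 mm/s.
R = 2.257e-03 × 3600 = 8.13 mm/hr.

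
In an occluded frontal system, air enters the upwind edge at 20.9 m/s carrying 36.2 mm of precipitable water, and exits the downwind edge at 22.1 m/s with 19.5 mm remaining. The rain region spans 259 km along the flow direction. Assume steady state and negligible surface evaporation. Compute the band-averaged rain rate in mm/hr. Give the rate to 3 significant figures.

R ≈ 4.53 mm/hr

Column moisture flux per unit crosswind length is F = V × PW.
Inflow: F_in = 20.9 × 36.2 = 756.58 mm·m/s
Outflow: F_out = 22.1 × 19.5 = 430.95 mm·m/s
Steady-state rate R = (F_in − F_out)/L = (756.58 − 430.95) / 259000 m = 1.257e-03 mm/s.
R = 1.257e-03 × 3600 = 4.53 mm/hr.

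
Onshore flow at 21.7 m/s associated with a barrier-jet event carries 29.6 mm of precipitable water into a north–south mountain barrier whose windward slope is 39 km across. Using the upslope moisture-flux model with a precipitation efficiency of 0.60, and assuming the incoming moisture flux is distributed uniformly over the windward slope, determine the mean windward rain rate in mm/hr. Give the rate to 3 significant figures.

Incoming column moisture flux per unit ridge length: F = V × PW = 21.7 × 29.6 = 642.32 mm·m/s.
Spread over the 39 km slope with efficiency ε = 0.60: R = ε·F/W = 0.60 × 642.32 / 39000 m = 9.882e-03 mm/s.
R = 9.882e-03 × 3600 = 35.6 mm/hr.

R ≈ 35.6 mm/hr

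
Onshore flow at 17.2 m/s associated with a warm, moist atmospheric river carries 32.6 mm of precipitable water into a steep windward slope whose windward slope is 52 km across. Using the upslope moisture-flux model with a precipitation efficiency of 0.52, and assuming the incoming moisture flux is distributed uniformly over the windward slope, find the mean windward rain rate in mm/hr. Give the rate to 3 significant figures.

R ≈ 20.2 mm/hr

Incoming column moisture flux per unit ridge length: F = V × PW = 17.2 × 32.6 = 560.72 mm·m/s.
Spread over the 52 km slope with efficiency ε = 0.52: R = ε·F/W = 0.52 × 560.72 / 52000 m = 5.607e-03 mm/s.
R = 5.607e-03 × 3600 = 20.2 mm/hr.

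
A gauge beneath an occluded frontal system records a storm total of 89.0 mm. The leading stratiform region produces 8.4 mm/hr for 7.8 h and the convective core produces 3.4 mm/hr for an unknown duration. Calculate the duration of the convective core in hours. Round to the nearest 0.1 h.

Known phases: 8.4 × 7.8 = 65.52 mm.
Remaining depth = 89.0 − 65.52 = 23.48 mm.
Duration = 23.48 / 3.4 = 6.9 h.

duration ≈ 6.9 h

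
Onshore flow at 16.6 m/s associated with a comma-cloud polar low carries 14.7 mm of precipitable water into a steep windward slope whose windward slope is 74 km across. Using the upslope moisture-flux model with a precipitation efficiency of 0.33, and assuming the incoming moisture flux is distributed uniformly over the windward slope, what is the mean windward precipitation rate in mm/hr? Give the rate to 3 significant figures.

Incoming column moisture flux per unit ridge length: F = V × PW = 16.6 × 14.7 = 244.02 mm·m/s.
Spread over the 74 km slope with efficiency ε = 0.33: R = ε·F/W = 0.33 × 244.02 / 74000 m = 1.088e-03 mm/s.
R = 1.088e-03 × 3600 = 3.92 mm/hr.

R ≈ 3.92 mm/hr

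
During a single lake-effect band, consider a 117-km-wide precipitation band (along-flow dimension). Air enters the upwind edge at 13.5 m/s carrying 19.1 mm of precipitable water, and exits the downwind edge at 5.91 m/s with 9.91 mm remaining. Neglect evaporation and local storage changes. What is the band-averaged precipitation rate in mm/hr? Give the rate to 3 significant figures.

R ≈ 6.13 mm/hr

Column moisture flux per unit crosswind length is F = V × PW.
Inflow: F_in = 13.5 × 19.1 = 257.85 mm·m/s
Outflow: F_out = 5.91 × 9.91 = 58.5681 mm·m/s
Steady-state rate R = (F_in − F_out)/L = (257.85 − 58.5681) / 117000 m = 1.703e-03 mm/s.
R = 1.703e-03 × 3600 = 6.13 mm/hr.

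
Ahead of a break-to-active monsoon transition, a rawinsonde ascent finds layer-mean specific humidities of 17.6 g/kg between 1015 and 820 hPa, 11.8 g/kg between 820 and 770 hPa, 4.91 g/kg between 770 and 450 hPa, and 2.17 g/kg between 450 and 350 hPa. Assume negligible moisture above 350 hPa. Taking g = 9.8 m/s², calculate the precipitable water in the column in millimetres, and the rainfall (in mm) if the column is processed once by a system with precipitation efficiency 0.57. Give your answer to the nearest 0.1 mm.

Precipitable water is the column-integrated vapour mass per unit area: PW = (1/g) Σ q̄ Δp, with q in kg/kg and Δp in Pa (1 kg/m² of water = 1 mm).
Layer 1015–820 hPa: Δp = 195 hPa = 19500 Pa, q̄ = 0.0176 kg/kg → 0.0176 × 19500 / 9.8 = 35.02 mm
Layer 820–770 hPa: Δp = 50 hPa = 5000 Pa, q̄ = 0.0118 kg/kg → 0.0118 × 5000 / 9.8 = 6.02 mm
Layer 770–450 hPa: Δp = 320 hPa = 32000 Pa, q̄ = 0.00491 kg/kg → 0.00491 × 32000 / 9.8 = 16.03 mm
Layer 450–350 hPa: Δp = 100 hPa = 10000 Pa, q̄ = 0.00217 kg/kg → 0.00217 × 10000 / 9.8 = 2.21 mm
PW = 35.02 + 6.02 + 16.03 + 2.21 = 59.28 ≈ 59.3 mm.
Rainfall = ε × PW = 0.57 × 59.3 = 33.8 mm.

PW ≈ 59.3 mm; rainfall ≈ 33.8 mm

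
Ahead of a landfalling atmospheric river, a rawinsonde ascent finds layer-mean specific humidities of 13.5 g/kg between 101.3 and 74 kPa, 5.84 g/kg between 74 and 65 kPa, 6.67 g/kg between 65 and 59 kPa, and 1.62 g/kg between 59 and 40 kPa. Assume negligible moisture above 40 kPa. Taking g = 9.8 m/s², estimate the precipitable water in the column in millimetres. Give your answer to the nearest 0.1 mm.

Precipitable water is the column-integrated vapour mass per unit area: PW = (1/g) Σ q̄ Δp, with q in kg/kg and Δp in Pa (1 kg/m² of water = 1 mm).
Layer 101.3–74 kPa: Δp = 273 hPa = 27300 Pa, q̄ = 0.0135 kg/kg → 0.0135 × 27300 / 9.8 = 37.61 mm
Layer 74–65 kPa: Δp = 90 hPa = 9000 Pa, q̄ = 0.00584 kg/kg → 0.00584 × 9000 / 9.8 = 5.36 mm
Layer 65–59 kPa: Δp = 60 hPa = 6000 Pa, q̄ = 0.00667 kg/kg → 0.00667 × 6000 / 9.8 = 4.08 mm
Layer 59–40 kPa: Δp = 190 hPa = 19000 Pa, q̄ = 0.00162 kg/kg → 0.00162 × 19000 / 9.8 = 3.14 mm
PW = 37.61 + 5.36 + 4.08 + 3.14 = 50.19 ≈ 50.2 mm.

PW ≈ 50.2 mm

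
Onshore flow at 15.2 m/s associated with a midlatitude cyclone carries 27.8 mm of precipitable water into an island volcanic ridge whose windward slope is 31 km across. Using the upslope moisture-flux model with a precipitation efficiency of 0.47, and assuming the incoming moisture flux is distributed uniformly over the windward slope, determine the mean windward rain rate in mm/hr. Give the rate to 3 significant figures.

Incoming column moisture flux per unit ridge length: F = V × PW = 15.2 × 27.8 = 422.56 mm·m/s.
Spread over the 31 km slope with efficiency ε = 0.47: R = ε·F/W = 0.47 × 422.56 / 31000 m = 6.407e-03 mm/s.
R = 6.407e-03 × 3600 = 23.1 mm/hr.

R ≈ 23.1 mm/hr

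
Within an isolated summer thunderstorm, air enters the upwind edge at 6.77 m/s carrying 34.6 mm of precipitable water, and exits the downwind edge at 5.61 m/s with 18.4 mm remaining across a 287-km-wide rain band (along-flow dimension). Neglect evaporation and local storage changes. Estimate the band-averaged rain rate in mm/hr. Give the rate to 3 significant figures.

Column moisture flux per unit crosswind length is F = V × PW.
Inflow: F_in = 6.77 × 34.6 = 234.242 mm·m/s
Outflow: F_out = 5.61 × 18.4 = 103.224 mm·m/s
Steady-state rate R = (F_in − F_out)/L = (234.242 − 103.224) / 287000 m = 4.565e-04 mm/s.
R = 4.565e-04 × 3600 = 1.64 mm/hr.

R ≈ 1.64 mm/hr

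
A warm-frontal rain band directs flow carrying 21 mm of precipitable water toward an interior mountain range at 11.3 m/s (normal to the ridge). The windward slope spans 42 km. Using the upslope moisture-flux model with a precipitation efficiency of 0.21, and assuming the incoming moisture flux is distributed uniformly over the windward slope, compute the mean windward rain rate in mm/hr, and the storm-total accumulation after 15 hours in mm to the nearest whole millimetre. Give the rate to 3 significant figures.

R ≈ 4.27 mm/hr; total ≈ 64 mm

Incoming column moisture flux per unit ridge length: F = V × PW = 11.3 × 21 = 237.3 mm·m/s.
Spread over the 42 km slope with efficiency ε = 0.21: R = ε·F/W = 0.21 × 237.3 / 42000 m = 1.187e-03 mm/s.
R = 1.187e-03 × 3600 = 4.27 mm/hr.
Over 15 h: total = 4.27 × 15 = 64.05 ≈ 64 mm.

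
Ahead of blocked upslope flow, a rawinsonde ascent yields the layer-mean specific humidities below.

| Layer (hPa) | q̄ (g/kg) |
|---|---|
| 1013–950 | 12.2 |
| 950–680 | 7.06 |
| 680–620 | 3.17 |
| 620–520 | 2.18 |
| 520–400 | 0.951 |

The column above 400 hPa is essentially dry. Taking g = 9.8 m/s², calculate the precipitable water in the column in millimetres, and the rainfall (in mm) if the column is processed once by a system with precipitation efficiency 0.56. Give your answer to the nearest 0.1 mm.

Precipitable water is the column-integrated vapour mass per unit area: PW = (1/g) Σ q̄ Δp, with q in kg/kg and Δp in Pa (1 kg/m² of water = 1 mm).
Layer 1013–950 hPa: Δp = 63 hPa = 6300 Pa, q̄ = 0.0122 kg/kg → 0.0122 × 6300 / 9.8 = 7.84 mm
Layer 950–680 hPa: Δp = 270 hPa = 27000 Pa, q̄ = 0.00706 kg/kg → 0.00706 × 27000 / 9.8 = 19.45 mm
Layer 680–620 hPa: Δp = 60 hPa = 6000 Pa, q̄ = 0.00317 kg/kg → 0.00317 × 6000 / 9.8 = 1.94 mm
Layer 620–520 hPa: Δp = 100 hPa = 10000 Pa, q̄ = 0.00218 kg/kg → 0.00218 × 10000 / 9.8 = 2.22 mm
Layer 520–400 hPa: Δp = 120 hPa = 12000 Pa, q̄ = 0.000951 kg/kg → 0.000951 × 12000 / 9.8 = 1.16 mm
PW = 7.84 + 19.45 + 1.94 + 2.22 + 1.16 = 32.61 ≈ 32.6 mm.
Rainfall = ε × PW = 0.56 × 32.6 = 18.3 mm.

PW ≈ 32.6 mm; rainfall ≈ 18.3 mm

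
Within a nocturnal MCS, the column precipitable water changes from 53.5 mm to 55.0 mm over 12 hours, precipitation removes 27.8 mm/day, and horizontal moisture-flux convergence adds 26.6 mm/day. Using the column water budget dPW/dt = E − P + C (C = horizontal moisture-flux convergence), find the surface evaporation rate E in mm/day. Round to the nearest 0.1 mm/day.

E ≈ 4.2 mm/day

dPW/dt = (55.0 − 53.5) mm / (12/24 day) = +3.000 mm/day.
E = dPW/dt + P − C = (+3.000) + 27.8 − (26.6) = 4.2 mm/day.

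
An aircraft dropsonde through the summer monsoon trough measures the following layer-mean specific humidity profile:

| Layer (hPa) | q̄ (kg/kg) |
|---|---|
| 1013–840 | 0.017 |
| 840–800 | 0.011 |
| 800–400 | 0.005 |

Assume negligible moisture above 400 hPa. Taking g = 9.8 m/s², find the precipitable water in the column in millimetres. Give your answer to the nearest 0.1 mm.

PW ≈ 54.9 mm

Precipitable water is the column-integrated vapour mass per unit area: PW = (1/g) Σ q̄ Δp, with q in kg/kg and Δp in Pa (1 kg/m² of water = 1 mm).
Layer 1013–840 hPa: Δp = 173 hPa = 17300 Pa, q̄ = 0.017 kg/kg → 0.017 × 17300 / 9.8 = 30.01 mm
Layer 840–800 hPa: Δp = 40 hPa = 4000 Pa, q̄ = 0.011 kg/kg → 0.011 × 4000 / 9.8 = 4.49 mm
Layer 800–400 hPa: Δp = 400 hPa = 40000 Pa, q̄ = 0.005 kg/kg → 0.005 × 40000 / 9.8 = 20.41 mm
PW = 30.01 + 4.49 + 20.41 = 54.91 ≈ 54.9 mm.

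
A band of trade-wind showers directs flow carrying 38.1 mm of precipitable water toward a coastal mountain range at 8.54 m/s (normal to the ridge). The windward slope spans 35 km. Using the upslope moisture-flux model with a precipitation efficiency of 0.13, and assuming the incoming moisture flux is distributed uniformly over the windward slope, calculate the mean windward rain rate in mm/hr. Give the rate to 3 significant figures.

Incoming column moisture flux per unit ridge length: F = V × PW = 8.54 × 38.1 = 325.374 mm·m/s.
Spread over the 35 km slope with efficiency ε = 0.13: R = ε·F/W = 0.13 × 325.374 / 35000 m = 1.209e-03 mm/s.
R = 1.209e-03 × 3600 = 4.35 mm/hr.

R ≈ 4.35 mm/hr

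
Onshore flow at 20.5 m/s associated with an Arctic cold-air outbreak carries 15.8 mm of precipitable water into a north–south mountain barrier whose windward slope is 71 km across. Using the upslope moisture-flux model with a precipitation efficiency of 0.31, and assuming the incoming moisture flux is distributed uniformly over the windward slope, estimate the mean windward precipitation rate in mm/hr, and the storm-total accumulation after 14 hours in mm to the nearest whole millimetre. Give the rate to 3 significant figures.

Incoming column moisture flux per unit ridge length: F = V × PW = 20.5 × 15.8 = 323.9 mm·m/s.
Spread over the 71 km slope with efficiency ε = 0.31: R = ε·F/W = 0.31 × 323.9 / 71000 m = 1.414e-03 mm/s.
R = 1.414e-03 × 3600 = 5.09 mm/hr.
Over 14 h: total = 5.09 × 14 = 71.26 ≈ 71 mm.

R ≈ 5.09 mm/hr; total ≈ 71 mm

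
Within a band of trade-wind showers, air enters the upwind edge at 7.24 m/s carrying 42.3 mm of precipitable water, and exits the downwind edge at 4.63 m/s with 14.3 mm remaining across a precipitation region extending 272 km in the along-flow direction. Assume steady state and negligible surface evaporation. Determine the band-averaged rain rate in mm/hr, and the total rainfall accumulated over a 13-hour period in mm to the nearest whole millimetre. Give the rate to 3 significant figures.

Column moisture flux per unit crosswind length is F = V × PW.
Inflow: F_in = 7.24 × 42.3 = 306.252 mm·m/s
Outflow: F_out = 4.63 × 14.3 = 66.209 mm·m/s
Steady-state rate R = (F_in − F_out)/L = (306.252 − 66.209) / 272000 m = 8.825e-04 mm/s.
R = 8.825e-04 × 3600 = 3.18 mm/hr.
Over 13 h: total = 3.18 × 13 = 41.34 ≈ 41 mm.

R ≈ 3.18 mm/hr; total ≈ 41 mm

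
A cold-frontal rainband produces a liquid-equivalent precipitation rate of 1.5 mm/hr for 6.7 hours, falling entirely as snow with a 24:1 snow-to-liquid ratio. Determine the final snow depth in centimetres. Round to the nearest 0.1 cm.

snow depth ≈ 24.1 cm

Liquid-equivalent depth = 1.5 × 6.7 = 10.05 mm.
Snow depth = 10.05 mm × 24 = 241.2 mm = 24.1 cm.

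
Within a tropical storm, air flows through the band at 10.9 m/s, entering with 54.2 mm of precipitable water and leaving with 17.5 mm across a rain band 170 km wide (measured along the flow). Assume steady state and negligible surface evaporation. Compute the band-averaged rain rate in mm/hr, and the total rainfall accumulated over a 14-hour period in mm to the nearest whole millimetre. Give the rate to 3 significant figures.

Column moisture flux per unit crosswind length is F = V × PW.
Inflow: F_in = 10.9 × 54.2 = 590.78 mm·m/s
Outflow: F_out = 10.9 × 17.5 = 190.75 mm·m/s
Steady-state rate R = (F_in − F_out)/L = (590.78 − 190.75) / 170000 m = 2.353e-03 mm/s.
R = 2.353e-03 × 3600 = 8.47 mm/hr.
Over 14 h: total = 8.47 × 14 = 118.58 ≈ 119 mm.

R ≈ 8.47 mm/hr; total ≈ 119 mm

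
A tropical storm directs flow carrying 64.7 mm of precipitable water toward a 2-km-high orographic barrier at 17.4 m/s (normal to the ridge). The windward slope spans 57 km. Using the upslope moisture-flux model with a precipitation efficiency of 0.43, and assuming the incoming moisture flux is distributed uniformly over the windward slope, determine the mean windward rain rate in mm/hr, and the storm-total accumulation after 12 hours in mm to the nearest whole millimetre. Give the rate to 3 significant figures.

Incoming column moisture flux per unit ridge length: F = V × PW = 17.4 × 64.7 = 1125.78 mm·m/s.
Spread over the 57 km slope with efficiency ε = 0.43: R = ε·F/W = 0.43 × 1125.78 / 57000 m = 8.493e-03 mm/s.
R = 8.493e-03 × 3600 = 30.6 mm/hr.
Over 12 h: total = 30.6 × 12 = 367.2 ≈ 367 mm.

R ≈ 30.6 mm/hr; total ≈ 367 mm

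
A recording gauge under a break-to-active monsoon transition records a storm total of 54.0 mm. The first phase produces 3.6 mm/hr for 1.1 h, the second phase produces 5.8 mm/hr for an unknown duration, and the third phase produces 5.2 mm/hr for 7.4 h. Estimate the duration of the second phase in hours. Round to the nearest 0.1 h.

Known phases: 3.6 × 1.1 + 5.2 × 7.4 = 3.96 + 38.48 = 42.44 mm.
Remaining depth = 54.0 − 42.44 = 11.56 mm.
Duration = 11.56 / 5.8 = 2.0 h.

duration ≈ 2.0 h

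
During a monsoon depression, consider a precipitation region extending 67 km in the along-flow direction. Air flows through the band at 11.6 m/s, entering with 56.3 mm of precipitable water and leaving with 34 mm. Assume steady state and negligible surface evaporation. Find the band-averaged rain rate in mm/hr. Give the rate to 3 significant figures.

R ≈ 13.9 mm/hr

Column moisture flux per unit crosswind length is F = V × PW.
Inflow: F_in = 11.6 × 56.3 = 653.08 mm·m/s
Outflow: F_out = 11.6 × 34 = 394.4 mm·m/s
Steady-state rate R = (F_in − F_out)/L = (653.08 − 394.4) / 67000 m = 3.861e-03 mm/s.
R = 3.861e-03 × 3600 = 13.9 mm/hr.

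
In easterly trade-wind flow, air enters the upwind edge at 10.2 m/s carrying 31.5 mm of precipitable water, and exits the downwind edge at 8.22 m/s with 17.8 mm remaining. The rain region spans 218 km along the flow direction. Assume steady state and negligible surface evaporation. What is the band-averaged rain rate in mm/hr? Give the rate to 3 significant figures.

R ≈ 2.89 mm/hr

Column moisture flux per unit crosswind length is F = V × PW.
Inflow: F_in = 10.2 × 31.5 = 321.3 mm·m/s
Outflow: F_out = 8.22 × 17.8 = 146.316 mm·m/s
Steady-state rate R = (F_in − F_out)/L = (321.3 − 146.316) / 218000 m = 8.027e-04 mm/s.
R = 8.027e-04 × 3600 = 2.89 mm/hr.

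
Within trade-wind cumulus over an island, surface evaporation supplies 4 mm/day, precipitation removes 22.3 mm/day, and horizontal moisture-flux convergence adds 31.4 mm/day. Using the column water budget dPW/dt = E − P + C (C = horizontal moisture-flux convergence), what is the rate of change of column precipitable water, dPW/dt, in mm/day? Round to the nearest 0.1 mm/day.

dPW/dt = E − P + C = 4 − 22.3 + (31.4) = 13.1 mm/day.

dPW/dt ≈ 13.1 mm/day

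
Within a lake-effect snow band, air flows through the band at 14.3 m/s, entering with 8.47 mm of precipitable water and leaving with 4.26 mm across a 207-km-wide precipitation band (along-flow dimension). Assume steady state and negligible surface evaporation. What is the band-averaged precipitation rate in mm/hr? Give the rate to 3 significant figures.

Column moisture flux per unit crosswind length is F = V × PW.
Inflow: F_in = 14.3 × 8.47 = 121.121 mm·m/s
Outflow: F_out = 14.3 × 4.26 = 60.918 mm·m/s
Steady-state rate R = (F_in − F_out)/L = (121.121 − 60.918) / 207000 m = 2.908e-04 mm/s.
R = 2.908e-04 × 3600 = 1.05 mm/hr.

R ≈ 1.05 mm/hr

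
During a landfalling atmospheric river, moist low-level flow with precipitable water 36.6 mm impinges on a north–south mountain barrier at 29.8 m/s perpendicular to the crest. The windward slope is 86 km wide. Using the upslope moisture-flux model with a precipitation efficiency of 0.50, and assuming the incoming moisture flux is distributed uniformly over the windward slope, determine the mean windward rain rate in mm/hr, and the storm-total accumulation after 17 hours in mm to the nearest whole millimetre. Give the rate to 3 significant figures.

Incoming column moisture flux per unit ridge length: F = V × PW = 29.8 × 36.6 = 1090.68 mm·m/s.
Spread over the 86 km slope with efficiency ε = 0.50: R = ε·F/W = 0.50 × 1090.68 / 86000 m = 6.341e-03 mm/s.
R = 6.341e-03 × 3600 = 22.8 mm/hr.
Over 17 h: total = 22.8 × 17 = 387.6 ≈ 388 mm.

R ≈ 22.8 mm/hr; total ≈ 388 mm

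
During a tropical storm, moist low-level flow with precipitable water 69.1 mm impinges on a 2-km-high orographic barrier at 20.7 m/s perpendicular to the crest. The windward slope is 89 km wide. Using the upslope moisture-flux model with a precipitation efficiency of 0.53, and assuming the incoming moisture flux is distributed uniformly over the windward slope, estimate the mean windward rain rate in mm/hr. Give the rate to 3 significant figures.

R ≈ 30.7 mm/hr

Incoming column moisture flux per unit ridge length: F = V × PW = 20.7 × 69.1 = 1430.37 mm·m/s.
Spread over the 89 km slope with efficiency ε = 0.53: R = ε·F/W = 0.53 × 1430.37 / 89000 m = 8.518e-03 mm/s.
R = 8.518e-03 × 3600 = 30.7 mm/hr.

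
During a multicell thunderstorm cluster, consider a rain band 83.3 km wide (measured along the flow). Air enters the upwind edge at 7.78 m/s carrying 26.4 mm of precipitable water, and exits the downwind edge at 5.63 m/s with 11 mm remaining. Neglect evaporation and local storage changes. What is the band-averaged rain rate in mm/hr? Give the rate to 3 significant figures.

Column moisture flux per unit crosswind length is F = V × PW.
Inflow: F_in = 7.78 × 26.4 = 205.392 mm·m/s
Outflow: F_out = 5.63 × 11 = 61.93 mm·m/s
Steady-state rate R = (F_in − F_out)/L = (205.392 − 61.93) / 83300 m = 1.722e-03 mm/s.
R = 1.722e-03 × 3600 = 6.20 mm/hr.

R ≈ 6.20 mm/hr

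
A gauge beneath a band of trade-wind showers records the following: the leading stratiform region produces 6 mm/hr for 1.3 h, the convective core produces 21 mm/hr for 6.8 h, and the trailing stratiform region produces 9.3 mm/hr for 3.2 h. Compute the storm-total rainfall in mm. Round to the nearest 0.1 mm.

total ≈ 180.4 mm

Total = Σ Rᵢ Δtᵢ = 6 × 1.3 + 21 × 6.8 + 9.3 × 3.2
      = 7.8 + 142.8 + 29.76 = 180.4 mm.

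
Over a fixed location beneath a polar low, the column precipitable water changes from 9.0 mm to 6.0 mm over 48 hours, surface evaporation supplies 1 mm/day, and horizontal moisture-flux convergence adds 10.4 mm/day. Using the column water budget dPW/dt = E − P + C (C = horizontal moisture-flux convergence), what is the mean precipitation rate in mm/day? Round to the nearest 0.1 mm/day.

P ≈ 12.9 mm/day

dPW/dt = (6.0 − 9.0) mm / (48/24 day) = -1.500 mm/day.
P = E + C − dPW/dt = 1 + (10.4) − (-1.500) = 12.9 mm/day.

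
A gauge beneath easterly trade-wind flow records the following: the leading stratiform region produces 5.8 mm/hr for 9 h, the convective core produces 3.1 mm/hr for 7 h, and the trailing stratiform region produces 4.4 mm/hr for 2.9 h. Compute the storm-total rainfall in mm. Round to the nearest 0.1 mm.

Total = Σ Rᵢ Δtᵢ = 5.8 × 9 + 3.1 × 7 + 4.4 × 2.9
      = 52.2 + 21.7 + 12.76 = 86.7 mm.

total ≈ 86.7 mm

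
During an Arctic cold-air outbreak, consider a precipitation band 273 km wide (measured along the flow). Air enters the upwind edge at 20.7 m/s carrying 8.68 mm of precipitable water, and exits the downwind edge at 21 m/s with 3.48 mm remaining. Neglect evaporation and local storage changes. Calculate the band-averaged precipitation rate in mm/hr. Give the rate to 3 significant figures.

Column moisture flux per unit crosswind length is F = V × PW.
Inflow: F_in = 20.7 × 8.68 = 179.676 mm·m/s
Outflow: F_out = 21 × 3.48 = 73.08 mm·m/s
Steady-state rate R = (F_in − F_out)/L = (179.676 − 73.08) / 273000 m = 3.905e-04 mm/s.
R = 3.905e-04 × 3600 = 1.41 mm/hr.

R ≈ 1.41 mm/hr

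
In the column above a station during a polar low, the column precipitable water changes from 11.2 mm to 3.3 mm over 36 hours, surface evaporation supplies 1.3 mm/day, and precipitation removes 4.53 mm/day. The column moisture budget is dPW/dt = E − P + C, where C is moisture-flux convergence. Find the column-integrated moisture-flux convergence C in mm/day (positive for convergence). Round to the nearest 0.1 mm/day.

C ≈ -2.0 mm/day

dPW/dt = (3.3 − 11.2) mm / (36/24 day) = -5.267 mm/day.
C = dPW/dt − E + P = (-5.267) − 1.3 + 4.53 = -2.0 mm/day.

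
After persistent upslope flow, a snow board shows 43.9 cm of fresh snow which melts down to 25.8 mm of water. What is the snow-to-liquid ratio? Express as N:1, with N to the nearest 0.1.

Ratio = snow depth / SWE = 439 mm / 25.8 mm = 17.0, i.e. 17.0:1.

ratio ≈ 17.0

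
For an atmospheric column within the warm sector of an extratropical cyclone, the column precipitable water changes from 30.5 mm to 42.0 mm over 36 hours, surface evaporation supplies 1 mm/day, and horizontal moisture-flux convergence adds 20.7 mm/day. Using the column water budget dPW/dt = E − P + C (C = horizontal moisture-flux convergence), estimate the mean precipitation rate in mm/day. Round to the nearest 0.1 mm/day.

P ≈ 14.0 mm/day

dPW/dt = (42.0 − 30.5) mm / (36/24 day) = +7.667 mm/day.
P = E + C − dPW/dt = 1 + (20.7) − (+7.667) = 14.0 mm/day.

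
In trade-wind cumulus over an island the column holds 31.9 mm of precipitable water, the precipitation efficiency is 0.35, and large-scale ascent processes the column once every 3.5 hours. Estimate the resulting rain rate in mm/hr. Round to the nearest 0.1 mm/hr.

R ≈ 3.2 mm/hr

Each overturning extracts ε × PW = 0.35 × 31.9 = 11.165 mm.
Rate = ε·PW / τ = 11.165 / 3.5 h = 3.2 mm/hr.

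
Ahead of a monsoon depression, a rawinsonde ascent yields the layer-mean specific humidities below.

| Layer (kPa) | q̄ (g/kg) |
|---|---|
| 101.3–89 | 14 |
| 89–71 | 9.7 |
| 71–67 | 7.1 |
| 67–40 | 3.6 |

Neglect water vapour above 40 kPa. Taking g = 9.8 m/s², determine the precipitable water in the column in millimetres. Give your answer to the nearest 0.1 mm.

Precipitable water is the column-integrated vapour mass per unit area: PW = (1/g) Σ q̄ Δp, with q in kg/kg and Δp in Pa (1 kg/m² of water = 1 mm).
Layer 101.3–89 kPa: Δp = 123 hPa = 12300 Pa, q̄ = 0.014 kg/kg → 0.014 × 12300 / 9.8 = 17.57 mm
Layer 89–71 kPa: Δp = 180 hPa = 18000 Pa, q̄ = 0.0097 kg/kg → 0.0097 × 18000 / 9.8 = 17.82 mm
Layer 71–67 kPa: Δp = 40 hPa = 4000 Pa, q̄ = 0.0071 kg/kg → 0.0071 × 4000 / 9.8 = 2.90 mm
Layer 67–40 kPa: Δp = 270 hPa = 27000 Pa, q̄ = 0.0036 kg/kg → 0.0036 × 27000 / 9.8 = 9.92 mm
PW = 17.57 + 17.82 + 2.90 + 9.92 = 48.21 ≈ 48.2 mm.

PW ≈ 48.2 mm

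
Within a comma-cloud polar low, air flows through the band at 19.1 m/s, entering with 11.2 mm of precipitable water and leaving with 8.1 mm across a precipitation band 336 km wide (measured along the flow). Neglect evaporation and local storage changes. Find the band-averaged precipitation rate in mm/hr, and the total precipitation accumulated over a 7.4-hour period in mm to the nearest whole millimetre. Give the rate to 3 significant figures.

Column moisture flux per unit crosswind length is F = V × PW.
Inflow: F_in = 19.1 × 11.2 = 213.92 mm·m/s
Outflow: F_out = 19.1 × 8.1 = 154.71 mm·m/s
Steady-state rate R = (F_in − F_out)/L = (213.92 − 154.71) / 336000 m = 1.762e-04 mm/s.
R = 1.762e-04 × 3600 = 0.634 mm/hr.
Over 7.4 h: total = 0.634 × 7.4 = 4.6916 ≈ 5 mm.

R ≈ 0.634 mm/hr; total ≈ 5 mm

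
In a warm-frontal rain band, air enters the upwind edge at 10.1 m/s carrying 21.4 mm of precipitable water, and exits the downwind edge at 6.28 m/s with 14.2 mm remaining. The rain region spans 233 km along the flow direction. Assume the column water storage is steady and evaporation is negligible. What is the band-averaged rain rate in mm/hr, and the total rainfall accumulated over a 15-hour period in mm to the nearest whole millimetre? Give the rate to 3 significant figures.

Column moisture flux per unit crosswind length is F = V × PW.
Inflow: F_in = 10.1 × 21.4 = 216.14 mm·m/s
Outflow: F_out = 6.28 × 14.2 = 89.176 mm·m/s
Steady-state rate R = (F_in − F_out)/L = (216.14 − 89.176) / 233000 m = 5.449e-04 mm/s.
R = 5.449e-04 × 3600 = 1.96 mm/hr.
Over 15 h: total = 1.96 × 15 = 29.4 ≈ 29 mm.

R ≈ 1.96 mm/hr; total ≈ 29 mm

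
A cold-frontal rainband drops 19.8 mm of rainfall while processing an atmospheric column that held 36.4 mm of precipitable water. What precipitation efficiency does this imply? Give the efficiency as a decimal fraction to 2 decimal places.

ε ≈ 0.54

ε = rainfall / PW = 19.8 / 36.4 = 0.54.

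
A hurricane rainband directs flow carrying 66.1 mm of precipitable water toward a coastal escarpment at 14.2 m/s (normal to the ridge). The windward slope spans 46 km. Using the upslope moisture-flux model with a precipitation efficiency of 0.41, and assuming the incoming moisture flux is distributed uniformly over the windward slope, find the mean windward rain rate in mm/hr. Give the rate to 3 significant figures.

R ≈ 30.1 mm/hr

Incoming column moisture flux per unit ridge length: F = V × PW = 14.2 × 66.1 = 938.62 mm·m/s.
Spread over the 46 km slope with efficiency ε = 0.41: R = ε·F/W = 0.41 × 938.62 / 46000 m = 8.366e-03 mm/s.
R = 8.366e-03 × 3600 = 30.1 mm/hr.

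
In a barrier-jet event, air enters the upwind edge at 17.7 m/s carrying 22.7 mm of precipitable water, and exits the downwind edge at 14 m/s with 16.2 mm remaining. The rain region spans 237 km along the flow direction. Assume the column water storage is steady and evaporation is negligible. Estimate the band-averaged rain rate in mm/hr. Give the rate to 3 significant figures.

Column moisture flux per unit crosswind length is F = V × PW.
Inflow: F_in = 17.7 × 22.7 = 401.79 mm·m/s
Outflow: F_out = 14 × 16.2 = 226.8 mm·m/s
Steady-state rate R = (F_in − F_out)/L = (401.79 − 226.8) / 237000 m = 7.384e-04 mm/s.
R = 7.384e-04 × 3600 = 2.66 mm/hr.

R ≈ 2.66 mm/hr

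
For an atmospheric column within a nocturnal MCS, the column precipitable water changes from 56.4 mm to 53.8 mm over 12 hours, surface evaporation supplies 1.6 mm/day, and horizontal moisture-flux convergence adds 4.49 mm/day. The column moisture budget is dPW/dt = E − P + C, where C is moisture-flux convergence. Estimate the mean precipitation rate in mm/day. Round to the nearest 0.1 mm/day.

P ≈ 11.3 mm/day

dPW/dt = (53.8 − 56.4) mm / (12/24 day) = -5.200 mm/day.
P = E + C − dPW/dt = 1.6 + (4.49) − (-5.200) = 11.3 mm/day.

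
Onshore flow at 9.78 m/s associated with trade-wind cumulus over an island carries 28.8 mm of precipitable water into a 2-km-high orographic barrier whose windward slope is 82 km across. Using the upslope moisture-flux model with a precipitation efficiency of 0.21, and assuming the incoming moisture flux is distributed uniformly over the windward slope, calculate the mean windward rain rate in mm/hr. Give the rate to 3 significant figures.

R ≈ 2.60 mm/hr

Incoming column moisture flux per unit ridge length: F = V × PW = 9.78 × 28.8 = 281.664 mm·m/s.
Spread over the 82 km slope with efficiency ε = 0.21: R = ε·F/W = 0.21 × 281.664 / 82000 m = 7.213e-04 mm/s.
R = 7.213e-04 × 3600 = 2.60 mm/hr.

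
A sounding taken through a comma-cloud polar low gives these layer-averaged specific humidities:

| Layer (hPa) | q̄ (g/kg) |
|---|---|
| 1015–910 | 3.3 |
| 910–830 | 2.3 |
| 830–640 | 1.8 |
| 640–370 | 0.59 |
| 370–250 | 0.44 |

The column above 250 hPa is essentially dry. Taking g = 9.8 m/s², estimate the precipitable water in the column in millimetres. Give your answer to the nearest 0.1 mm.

PW ≈ 11.1 mm

Precipitable water is the column-integrated vapour mass per unit area: PW = (1/g) Σ q̄ Δp, with q in kg/kg and Δp in Pa (1 kg/m² of water = 1 mm).
Layer 1015–910 hPa: Δp = 105 hPa = 10500 Pa, q̄ = 0.0033 kg/kg → 0.0033 × 10500 / 9.8 = 3.54 mm
Layer 910–830 hPa: Δp = 80 hPa = 8000 Pa, q̄ = 0.0023 kg/kg → 0.0023 × 8000 / 9.8 = 1.88 mm
Layer 830–640 hPa: Δp = 190 hPa = 19000 Pa, q̄ = 0.0018 kg/kg → 0.0018 × 19000 / 9.8 = 3.49 mm
Layer 640–370 hPa: Δp = 270 hPa = 27000 Pa, q̄ = 0.00059 kg/kg → 0.00059 × 27000 / 9.8 = 1.63 mm
Layer 370–250 hPa: Δp = 120 hPa = 12000 Pa, q̄ = 0.00044 kg/kg → 0.00044 × 12000 / 9.8 = 0.54 mm
PW = 3.54 + 1.88 + 3.49 + 1.63 + 0.54 = 11.08 ≈ 11.1 mm.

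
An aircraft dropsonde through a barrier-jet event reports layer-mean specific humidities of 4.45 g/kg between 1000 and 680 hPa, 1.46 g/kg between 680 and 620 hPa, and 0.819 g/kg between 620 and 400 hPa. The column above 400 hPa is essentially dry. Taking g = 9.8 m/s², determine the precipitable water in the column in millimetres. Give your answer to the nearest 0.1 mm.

Precipitable water is the column-integrated vapour mass per unit area: PW = (1/g) Σ q̄ Δp, with q in kg/kg and Δp in Pa (1 kg/m² of water = 1 mm).
Layer 1000–680 hPa: Δp = 320 hPa = 32000 Pa, q̄ = 0.00445 kg/kg → 0.00445 × 32000 / 9.8 = 14.53 mm
Layer 680–620 hPa: Δp = 60 hPa = 6000 Pa, q̄ = 0.00146 kg/kg → 0.00146 × 6000 / 9.8 = 0.89 mm
Layer 620–400 hPa: Δp = 220 hPa = 22000 Pa, q̄ = 0.000819 kg/kg → 0.000819 × 22000 / 9.8 = 1.84 mm
PW = 14.53 + 0.89 + 1.84 = 17.26 ≈ 17.3 mm.

PW ≈ 17.3 mm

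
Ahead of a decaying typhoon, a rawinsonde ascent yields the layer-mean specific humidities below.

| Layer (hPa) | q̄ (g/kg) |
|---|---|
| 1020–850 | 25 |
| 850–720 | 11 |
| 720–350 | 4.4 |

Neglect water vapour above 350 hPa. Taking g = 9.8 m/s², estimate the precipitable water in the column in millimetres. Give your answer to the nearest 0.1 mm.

PW ≈ 74.6 mm

Precipitable water is the column-integrated vapour mass per unit area: PW = (1/g) Σ q̄ Δp, with q in kg/kg and Δp in Pa (1 kg/m² of water = 1 mm).
Layer 1020–850 hPa: Δp = 170 hPa = 17000 Pa, q̄ = 0.025 kg/kg → 0.025 × 17000 / 9.8 = 43.37 mm
Layer 850–720 hPa: Δp = 130 hPa = 13000 Pa, q̄ = 0.011 kg/kg → 0.011 × 13000 / 9.8 = 14.59 mm
Layer 720–350 hPa: Δp = 370 hPa = 37000 Pa, q̄ = 0.0044 kg/kg → 0.0044 × 37000 / 9.8 = 16.61 mm
PW = 43.37 + 14.59 + 16.61 = 74.57 ≈ 74.6 mm.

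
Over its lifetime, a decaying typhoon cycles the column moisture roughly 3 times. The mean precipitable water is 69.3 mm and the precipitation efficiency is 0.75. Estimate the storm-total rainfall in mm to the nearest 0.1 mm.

Each cycle deposits ε × PW = 0.75 × 69.3 = 51.975 mm.
Over 3 cycles: 3 × 51.975 = 155.9 mm.

rainfall ≈ 155.9 mm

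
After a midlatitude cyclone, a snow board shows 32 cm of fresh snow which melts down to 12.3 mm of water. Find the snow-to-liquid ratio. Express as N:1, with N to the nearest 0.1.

ratio ≈ 26.0

Ratio = snow depth / SWE = 320 mm / 12.3 mm = 26.0, i.e. 26.0:1.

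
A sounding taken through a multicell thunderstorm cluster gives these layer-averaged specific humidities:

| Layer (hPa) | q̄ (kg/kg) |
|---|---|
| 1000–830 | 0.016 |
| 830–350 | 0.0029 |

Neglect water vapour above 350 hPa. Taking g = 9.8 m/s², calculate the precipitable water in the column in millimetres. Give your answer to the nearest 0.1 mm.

Precipitable water is the column-integrated vapour mass per unit area: PW = (1/g) Σ q̄ Δp, with q in kg/kg and Δp in Pa (1 kg/m² of water = 1 mm).
Layer 1000–830 hPa: Δp = 170 hPa = 17000 Pa, q̄ = 0.016 kg/kg → 0.016 × 17000 / 9.8 = 27.76 mm
Layer 830–350 hPa: Δp = 480 hPa = 48000 Pa, q̄ = 0.0029 kg/kg → 0.0029 × 48000 / 9.8 = 14.20 mm
PW = 27.76 + 14.20 = 41.96 ≈ 42.0 mm.

PW ≈ 42.0 mm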